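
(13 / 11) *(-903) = -11739 / 11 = -1067.18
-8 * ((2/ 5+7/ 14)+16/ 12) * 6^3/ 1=-19296/ 5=-3859.20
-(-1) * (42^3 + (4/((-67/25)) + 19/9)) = 74088.62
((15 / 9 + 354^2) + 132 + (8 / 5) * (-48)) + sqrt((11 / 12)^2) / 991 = 7454670707 / 59460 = 125372.87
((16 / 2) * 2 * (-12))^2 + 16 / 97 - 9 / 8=28605719 / 776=36863.04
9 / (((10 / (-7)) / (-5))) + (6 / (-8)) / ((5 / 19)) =28.65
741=741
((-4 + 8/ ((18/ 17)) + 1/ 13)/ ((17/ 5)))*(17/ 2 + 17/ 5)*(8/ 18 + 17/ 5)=102935/ 2106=48.88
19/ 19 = 1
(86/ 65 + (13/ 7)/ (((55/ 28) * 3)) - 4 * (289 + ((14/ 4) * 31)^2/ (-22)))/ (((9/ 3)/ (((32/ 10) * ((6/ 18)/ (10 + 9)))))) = 33841144/ 1833975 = 18.45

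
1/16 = 0.06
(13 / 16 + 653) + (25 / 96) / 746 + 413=76400869 / 71616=1066.81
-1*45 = -45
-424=-424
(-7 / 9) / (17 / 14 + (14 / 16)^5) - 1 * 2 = -8736818 / 3565593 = -2.45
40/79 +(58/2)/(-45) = -491/3555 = -0.14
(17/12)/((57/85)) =1445/684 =2.11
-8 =-8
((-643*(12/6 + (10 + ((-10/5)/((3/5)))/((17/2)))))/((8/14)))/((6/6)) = -666148/51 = -13061.73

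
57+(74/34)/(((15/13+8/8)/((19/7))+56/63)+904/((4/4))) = 1951000959/34226644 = 57.00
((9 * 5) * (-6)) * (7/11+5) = -16740/11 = -1521.82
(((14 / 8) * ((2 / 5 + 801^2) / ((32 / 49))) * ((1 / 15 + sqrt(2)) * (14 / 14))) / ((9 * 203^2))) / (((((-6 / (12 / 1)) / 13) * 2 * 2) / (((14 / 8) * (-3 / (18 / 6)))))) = 2043500459 / 581299200 + 2043500459 * sqrt(2) / 38753280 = 78.09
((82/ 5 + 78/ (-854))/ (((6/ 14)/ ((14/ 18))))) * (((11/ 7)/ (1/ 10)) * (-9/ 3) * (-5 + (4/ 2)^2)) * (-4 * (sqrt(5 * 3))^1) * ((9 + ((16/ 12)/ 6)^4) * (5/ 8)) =-113112132925 * sqrt(15)/ 3601989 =-121622.08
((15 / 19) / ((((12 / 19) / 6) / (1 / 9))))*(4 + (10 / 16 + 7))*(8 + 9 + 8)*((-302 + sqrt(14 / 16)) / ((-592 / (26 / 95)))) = 1521325 / 44992 - 10075*sqrt(14) / 359936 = 33.71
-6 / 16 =-3 / 8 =-0.38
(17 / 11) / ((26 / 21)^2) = 7497 / 7436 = 1.01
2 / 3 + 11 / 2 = 6.17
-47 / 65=-0.72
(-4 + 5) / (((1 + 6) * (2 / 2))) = 0.14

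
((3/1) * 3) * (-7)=-63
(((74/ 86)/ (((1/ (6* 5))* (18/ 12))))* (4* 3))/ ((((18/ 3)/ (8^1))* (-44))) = -2960/ 473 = -6.26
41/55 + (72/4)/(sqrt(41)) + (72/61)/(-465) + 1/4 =413073/416020 + 18* sqrt(41)/41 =3.80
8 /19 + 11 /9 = 281 /171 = 1.64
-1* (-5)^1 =5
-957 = -957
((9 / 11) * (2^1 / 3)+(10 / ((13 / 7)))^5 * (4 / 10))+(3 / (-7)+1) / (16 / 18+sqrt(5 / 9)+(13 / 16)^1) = 71777750147494 / 39621047323 - 27648 * sqrt(5) / 339535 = 1811.42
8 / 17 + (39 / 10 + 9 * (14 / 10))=577 / 34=16.97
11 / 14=0.79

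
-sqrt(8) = -2 * sqrt(2) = -2.83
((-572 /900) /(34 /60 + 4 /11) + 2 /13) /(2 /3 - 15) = 31688 /858065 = 0.04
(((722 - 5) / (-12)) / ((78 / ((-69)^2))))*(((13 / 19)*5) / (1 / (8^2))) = -15171720 / 19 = -798511.58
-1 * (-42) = 42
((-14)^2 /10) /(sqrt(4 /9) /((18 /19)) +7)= 1323 /520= 2.54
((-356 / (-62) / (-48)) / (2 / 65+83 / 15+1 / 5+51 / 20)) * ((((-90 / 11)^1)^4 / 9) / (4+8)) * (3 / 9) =-0.20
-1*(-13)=13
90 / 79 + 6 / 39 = 1328 / 1027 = 1.29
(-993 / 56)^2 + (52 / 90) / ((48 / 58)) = 133412183 / 423360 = 315.13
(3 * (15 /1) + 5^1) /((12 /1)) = 25 /6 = 4.17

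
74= 74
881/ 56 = 15.73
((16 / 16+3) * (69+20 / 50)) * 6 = 8328 / 5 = 1665.60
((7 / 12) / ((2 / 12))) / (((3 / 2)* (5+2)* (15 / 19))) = 19 / 45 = 0.42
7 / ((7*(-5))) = -1 / 5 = -0.20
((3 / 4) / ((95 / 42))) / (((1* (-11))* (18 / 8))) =-14 / 1045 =-0.01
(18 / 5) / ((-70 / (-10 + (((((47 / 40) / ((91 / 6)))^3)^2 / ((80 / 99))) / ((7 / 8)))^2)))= 582499082032735761890889906620086584059438271 / 1132637103952552350252324689920000000000000000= 0.51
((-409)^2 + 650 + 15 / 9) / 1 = 503798 / 3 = 167932.67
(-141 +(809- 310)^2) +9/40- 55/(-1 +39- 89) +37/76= 9645882991/38760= 248861.79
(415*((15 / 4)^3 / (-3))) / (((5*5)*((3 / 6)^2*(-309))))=6225 / 1648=3.78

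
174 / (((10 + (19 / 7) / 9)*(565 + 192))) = 10962 / 491293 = 0.02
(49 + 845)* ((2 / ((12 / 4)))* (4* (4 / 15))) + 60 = 10436 / 15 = 695.73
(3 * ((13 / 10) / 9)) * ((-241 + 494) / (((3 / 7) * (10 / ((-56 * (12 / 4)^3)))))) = -966966 / 25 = -38678.64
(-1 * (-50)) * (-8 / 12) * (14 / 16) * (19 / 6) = -3325 / 36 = -92.36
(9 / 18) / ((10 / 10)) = 1 / 2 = 0.50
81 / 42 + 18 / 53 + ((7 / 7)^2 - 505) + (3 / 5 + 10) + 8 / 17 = -30946003 / 63070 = -490.66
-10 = -10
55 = 55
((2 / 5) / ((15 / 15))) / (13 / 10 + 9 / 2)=2 / 29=0.07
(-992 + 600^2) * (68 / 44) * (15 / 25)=18309408 / 55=332898.33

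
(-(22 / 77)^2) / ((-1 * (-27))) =-4 / 1323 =-0.00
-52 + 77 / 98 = -717 / 14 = -51.21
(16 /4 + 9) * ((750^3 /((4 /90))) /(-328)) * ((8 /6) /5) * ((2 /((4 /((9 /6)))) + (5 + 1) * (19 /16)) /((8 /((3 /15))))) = -25913671875 /1312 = -19751274.29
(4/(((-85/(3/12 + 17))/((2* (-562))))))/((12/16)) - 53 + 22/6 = 297644/255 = 1167.23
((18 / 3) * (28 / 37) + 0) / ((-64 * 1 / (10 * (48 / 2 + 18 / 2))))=-3465 / 148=-23.41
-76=-76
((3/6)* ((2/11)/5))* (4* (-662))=-2648/55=-48.15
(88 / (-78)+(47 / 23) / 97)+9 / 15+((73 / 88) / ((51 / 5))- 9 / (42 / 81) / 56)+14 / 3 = 250717504561 / 63781077360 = 3.93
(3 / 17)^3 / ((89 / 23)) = 0.00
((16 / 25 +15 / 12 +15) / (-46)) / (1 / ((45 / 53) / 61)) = -15201 / 2974360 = -0.01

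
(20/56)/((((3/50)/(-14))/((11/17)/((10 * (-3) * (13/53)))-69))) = 11451325/1989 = 5757.33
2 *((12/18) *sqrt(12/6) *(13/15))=52 *sqrt(2)/45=1.63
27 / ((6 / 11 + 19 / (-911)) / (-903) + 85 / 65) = 453740859 / 21966290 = 20.66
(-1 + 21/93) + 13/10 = 163/310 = 0.53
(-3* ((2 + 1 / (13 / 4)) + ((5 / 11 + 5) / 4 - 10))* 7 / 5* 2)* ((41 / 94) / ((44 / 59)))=9194619 / 295724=31.09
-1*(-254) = 254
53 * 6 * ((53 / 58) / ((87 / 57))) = 160113 / 841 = 190.38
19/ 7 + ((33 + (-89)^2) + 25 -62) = 55438/ 7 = 7919.71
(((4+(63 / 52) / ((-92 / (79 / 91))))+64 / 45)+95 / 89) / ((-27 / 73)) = -117791684341 / 6725131920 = -17.52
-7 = -7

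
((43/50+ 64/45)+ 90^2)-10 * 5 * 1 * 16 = 3286027/450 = 7302.28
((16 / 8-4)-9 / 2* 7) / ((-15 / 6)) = 67 / 5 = 13.40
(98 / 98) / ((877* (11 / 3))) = 3 / 9647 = 0.00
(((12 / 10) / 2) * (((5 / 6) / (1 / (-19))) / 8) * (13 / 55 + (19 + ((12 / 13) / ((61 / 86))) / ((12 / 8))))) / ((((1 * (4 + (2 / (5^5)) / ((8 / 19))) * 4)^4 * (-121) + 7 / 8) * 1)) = 158880672454833984375 / 52854406619877209639797219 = 0.00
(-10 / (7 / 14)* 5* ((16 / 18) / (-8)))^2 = 123.46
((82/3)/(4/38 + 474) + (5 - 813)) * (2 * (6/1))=-10916917/1126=-9695.31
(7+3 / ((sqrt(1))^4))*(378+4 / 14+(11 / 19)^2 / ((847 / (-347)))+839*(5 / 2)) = 62559635 / 2527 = 24756.48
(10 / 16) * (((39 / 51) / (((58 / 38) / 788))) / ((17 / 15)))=3649425 / 16762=217.72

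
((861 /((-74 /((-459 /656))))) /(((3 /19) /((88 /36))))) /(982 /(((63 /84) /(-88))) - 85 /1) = -31977 /29254864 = -0.00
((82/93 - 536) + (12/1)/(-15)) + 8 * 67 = 38/465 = 0.08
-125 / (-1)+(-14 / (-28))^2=501 / 4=125.25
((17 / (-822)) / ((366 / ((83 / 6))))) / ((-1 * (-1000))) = -1411 / 1805112000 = -0.00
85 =85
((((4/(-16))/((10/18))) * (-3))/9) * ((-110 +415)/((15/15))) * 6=549/2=274.50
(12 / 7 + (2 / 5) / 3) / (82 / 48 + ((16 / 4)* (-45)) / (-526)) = 408176 / 453005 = 0.90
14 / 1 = 14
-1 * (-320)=320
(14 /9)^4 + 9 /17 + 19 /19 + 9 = 1827491 /111537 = 16.38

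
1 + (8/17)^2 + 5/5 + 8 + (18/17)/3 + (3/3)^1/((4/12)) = 3923/289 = 13.57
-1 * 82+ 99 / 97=-7855 / 97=-80.98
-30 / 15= -2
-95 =-95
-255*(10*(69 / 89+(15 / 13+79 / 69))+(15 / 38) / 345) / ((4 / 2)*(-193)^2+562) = -1585414067 / 15180404616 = -0.10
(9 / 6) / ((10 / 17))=51 / 20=2.55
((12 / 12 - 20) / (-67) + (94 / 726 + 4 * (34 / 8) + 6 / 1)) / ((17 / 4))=2277716 / 413457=5.51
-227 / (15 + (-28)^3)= 227 / 21937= 0.01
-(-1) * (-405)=-405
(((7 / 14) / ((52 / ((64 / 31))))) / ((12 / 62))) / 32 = 1 / 312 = 0.00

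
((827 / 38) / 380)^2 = 683929 / 208513600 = 0.00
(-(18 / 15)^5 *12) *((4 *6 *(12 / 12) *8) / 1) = -17915904 / 3125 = -5733.09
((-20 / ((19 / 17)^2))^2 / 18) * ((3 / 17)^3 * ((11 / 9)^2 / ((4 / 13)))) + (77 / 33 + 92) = 333264637 / 3518667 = 94.71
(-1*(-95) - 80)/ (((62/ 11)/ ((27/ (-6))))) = -1485/ 124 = -11.98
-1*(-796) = 796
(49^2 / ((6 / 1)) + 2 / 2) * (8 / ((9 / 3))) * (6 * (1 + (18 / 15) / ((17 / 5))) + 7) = 2474396 / 153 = 16172.52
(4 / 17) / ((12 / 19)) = 19 / 51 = 0.37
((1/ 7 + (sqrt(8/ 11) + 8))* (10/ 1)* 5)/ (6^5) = 25* sqrt(22)/ 21384 + 475/ 9072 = 0.06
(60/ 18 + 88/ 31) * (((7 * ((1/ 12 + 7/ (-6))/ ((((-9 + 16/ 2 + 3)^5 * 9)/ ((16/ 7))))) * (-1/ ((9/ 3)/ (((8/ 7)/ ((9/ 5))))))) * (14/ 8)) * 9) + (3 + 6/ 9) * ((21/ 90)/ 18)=193711/ 150660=1.29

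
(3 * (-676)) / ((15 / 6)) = -4056 / 5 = -811.20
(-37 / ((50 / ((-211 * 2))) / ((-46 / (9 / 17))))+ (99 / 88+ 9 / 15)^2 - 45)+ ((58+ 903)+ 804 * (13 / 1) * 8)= 826578913 / 14400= 57401.31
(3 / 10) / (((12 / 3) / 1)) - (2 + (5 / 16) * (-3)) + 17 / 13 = 333 / 1040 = 0.32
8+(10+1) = 19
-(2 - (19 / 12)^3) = 3403 / 1728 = 1.97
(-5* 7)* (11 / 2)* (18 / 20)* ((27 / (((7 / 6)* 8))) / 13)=-8019 / 208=-38.55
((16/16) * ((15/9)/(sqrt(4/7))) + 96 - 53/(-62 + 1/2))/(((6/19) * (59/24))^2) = 14440 * sqrt(7)/10443 + 68815264/428163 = 164.38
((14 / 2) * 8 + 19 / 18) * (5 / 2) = 142.64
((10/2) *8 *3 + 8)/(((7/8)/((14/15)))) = 2048/15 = 136.53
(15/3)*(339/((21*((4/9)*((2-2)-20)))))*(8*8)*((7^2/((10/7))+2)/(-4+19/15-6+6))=2215026/287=7717.86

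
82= 82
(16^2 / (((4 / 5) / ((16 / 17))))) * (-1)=-301.18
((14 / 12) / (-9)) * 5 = -35 / 54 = -0.65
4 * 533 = 2132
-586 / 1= -586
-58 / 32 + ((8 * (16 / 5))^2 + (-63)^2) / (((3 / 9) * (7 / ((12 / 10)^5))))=43134968657 / 8750000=4929.71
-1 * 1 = -1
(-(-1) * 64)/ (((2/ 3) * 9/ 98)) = 3136/ 3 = 1045.33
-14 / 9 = -1.56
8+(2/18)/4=289/36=8.03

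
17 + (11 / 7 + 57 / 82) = 11059 / 574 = 19.27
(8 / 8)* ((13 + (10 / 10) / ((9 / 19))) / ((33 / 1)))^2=18496 / 88209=0.21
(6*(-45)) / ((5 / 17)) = -918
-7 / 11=-0.64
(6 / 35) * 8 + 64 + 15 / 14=4651 / 70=66.44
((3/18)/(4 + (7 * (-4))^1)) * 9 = -1/16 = -0.06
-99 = -99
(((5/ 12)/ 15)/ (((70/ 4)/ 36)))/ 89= 2/ 3115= 0.00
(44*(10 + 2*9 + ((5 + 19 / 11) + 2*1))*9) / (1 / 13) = 189072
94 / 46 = 47 / 23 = 2.04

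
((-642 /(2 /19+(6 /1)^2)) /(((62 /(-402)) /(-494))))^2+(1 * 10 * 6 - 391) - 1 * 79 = 366744174867056746 /113060689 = 3243781531.06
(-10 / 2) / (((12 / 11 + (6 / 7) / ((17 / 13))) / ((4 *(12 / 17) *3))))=-3080 / 127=-24.25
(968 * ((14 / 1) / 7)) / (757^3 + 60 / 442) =38896 / 8715398053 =0.00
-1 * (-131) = 131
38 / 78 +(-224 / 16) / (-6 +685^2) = 8914615 / 18299541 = 0.49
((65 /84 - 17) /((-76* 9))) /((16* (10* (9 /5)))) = 1363 /16547328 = 0.00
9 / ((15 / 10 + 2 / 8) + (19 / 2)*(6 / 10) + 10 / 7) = 1260 / 1243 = 1.01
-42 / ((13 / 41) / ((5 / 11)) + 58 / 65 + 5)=-18655 / 2927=-6.37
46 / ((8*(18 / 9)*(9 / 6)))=23 / 12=1.92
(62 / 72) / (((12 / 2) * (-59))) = -0.00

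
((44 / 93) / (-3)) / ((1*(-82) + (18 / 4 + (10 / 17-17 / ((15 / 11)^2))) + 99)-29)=37400 / 3807203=0.01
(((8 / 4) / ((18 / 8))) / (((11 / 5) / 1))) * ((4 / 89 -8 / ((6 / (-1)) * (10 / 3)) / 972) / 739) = 39236 / 1582252947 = 0.00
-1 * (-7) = 7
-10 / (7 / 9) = -90 / 7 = -12.86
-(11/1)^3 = -1331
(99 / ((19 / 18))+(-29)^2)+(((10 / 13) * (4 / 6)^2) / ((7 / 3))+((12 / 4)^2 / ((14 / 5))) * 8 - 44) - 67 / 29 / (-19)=137903576 / 150423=916.77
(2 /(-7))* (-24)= 48 /7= 6.86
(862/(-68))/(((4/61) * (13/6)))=-78873/884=-89.22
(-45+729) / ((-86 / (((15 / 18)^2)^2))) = -3.84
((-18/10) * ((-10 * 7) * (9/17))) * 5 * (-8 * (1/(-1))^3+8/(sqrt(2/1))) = 22680 * sqrt(2)/17+45360/17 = 4554.96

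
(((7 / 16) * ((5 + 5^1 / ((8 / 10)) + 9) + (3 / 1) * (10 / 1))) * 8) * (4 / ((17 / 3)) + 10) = 128037 / 68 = 1882.90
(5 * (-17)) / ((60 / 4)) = -17 / 3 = -5.67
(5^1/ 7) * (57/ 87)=95/ 203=0.47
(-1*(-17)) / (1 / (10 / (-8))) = -85 / 4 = -21.25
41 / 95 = 0.43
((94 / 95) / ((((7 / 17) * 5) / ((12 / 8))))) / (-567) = -799 / 628425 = -0.00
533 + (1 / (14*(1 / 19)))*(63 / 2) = 2303 / 4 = 575.75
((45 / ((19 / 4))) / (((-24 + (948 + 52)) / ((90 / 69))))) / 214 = 675 / 11409196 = 0.00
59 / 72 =0.82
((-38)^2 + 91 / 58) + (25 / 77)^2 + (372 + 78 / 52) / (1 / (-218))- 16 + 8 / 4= -27507577037 / 343882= -79991.33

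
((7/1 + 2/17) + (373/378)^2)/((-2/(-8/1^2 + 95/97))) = 4461493639/157077144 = 28.40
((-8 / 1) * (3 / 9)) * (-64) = 170.67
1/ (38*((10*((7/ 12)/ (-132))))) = -0.60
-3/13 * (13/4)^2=-39/16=-2.44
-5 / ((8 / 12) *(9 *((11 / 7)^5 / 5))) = -420175 / 966306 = -0.43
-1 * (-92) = 92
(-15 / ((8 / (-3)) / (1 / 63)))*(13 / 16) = 65 / 896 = 0.07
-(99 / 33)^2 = -9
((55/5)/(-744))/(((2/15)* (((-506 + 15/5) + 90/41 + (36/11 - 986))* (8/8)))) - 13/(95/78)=-336503894437/31526719760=-10.67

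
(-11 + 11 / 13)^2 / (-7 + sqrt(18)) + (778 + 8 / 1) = 3995886 / 5239 -52272* sqrt(2) / 5239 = 748.61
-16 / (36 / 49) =-196 / 9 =-21.78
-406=-406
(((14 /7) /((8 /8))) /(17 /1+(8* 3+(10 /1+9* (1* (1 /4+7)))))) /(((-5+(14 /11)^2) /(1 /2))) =-484 /190185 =-0.00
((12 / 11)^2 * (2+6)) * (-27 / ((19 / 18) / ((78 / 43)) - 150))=43670016 / 25383743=1.72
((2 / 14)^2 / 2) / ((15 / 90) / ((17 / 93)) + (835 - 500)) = 0.00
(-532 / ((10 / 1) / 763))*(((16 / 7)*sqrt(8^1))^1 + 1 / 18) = -927808*sqrt(2) / 5 - 101479 / 45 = -264678.82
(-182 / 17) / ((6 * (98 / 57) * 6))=-247 / 1428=-0.17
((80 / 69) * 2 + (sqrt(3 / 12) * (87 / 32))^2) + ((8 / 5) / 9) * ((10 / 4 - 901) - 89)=-171.39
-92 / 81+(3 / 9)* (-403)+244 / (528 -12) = -470192 / 3483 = -135.00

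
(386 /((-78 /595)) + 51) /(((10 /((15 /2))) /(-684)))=19296666 /13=1484358.92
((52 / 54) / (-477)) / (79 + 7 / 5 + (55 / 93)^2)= -124930 / 4997084913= -0.00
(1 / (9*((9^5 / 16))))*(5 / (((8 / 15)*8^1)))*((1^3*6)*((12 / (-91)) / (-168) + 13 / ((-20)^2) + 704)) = 179387681 / 1203654816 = 0.15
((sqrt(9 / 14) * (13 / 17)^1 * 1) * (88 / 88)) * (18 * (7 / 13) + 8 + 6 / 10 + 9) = 2661 * sqrt(14) / 595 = 16.73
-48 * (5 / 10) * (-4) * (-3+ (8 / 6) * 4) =224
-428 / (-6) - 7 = 193 / 3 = 64.33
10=10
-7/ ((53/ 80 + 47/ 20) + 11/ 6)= -1680/ 1163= -1.44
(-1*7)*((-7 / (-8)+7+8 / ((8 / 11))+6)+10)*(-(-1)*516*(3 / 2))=-755811 / 4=-188952.75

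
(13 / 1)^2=169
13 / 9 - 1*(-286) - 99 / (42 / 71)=15131 / 126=120.09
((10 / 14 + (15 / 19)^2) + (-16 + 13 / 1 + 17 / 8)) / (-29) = -9351 / 586264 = -0.02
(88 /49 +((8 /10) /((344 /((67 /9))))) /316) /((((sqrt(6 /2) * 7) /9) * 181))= 0.01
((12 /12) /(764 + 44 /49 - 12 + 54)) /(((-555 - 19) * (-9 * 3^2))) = 7 /262611396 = 0.00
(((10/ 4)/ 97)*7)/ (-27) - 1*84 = -440027/ 5238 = -84.01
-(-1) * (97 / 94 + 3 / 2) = 119 / 47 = 2.53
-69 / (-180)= 23 / 60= 0.38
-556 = -556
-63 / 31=-2.03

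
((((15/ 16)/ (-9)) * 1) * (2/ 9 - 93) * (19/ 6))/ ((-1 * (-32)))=79325/ 82944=0.96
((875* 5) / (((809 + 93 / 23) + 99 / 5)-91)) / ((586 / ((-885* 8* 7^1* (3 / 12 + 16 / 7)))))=-31613859375 / 24996416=-1264.74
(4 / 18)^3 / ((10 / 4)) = 16 / 3645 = 0.00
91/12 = 7.58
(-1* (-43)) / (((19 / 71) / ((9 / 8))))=180.77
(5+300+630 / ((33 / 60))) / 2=15955 / 22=725.23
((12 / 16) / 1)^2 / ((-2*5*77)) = -9 / 12320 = -0.00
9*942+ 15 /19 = 161097 /19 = 8478.79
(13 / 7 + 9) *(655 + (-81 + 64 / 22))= 482296 / 77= 6263.58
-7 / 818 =-0.01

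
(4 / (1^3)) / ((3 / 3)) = 4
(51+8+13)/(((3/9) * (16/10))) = 135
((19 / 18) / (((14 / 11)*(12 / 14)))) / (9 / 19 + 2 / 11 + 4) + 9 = 1935193 / 210168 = 9.21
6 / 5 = 1.20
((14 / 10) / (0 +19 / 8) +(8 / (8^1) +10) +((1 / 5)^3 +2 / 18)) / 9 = 250271 / 192375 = 1.30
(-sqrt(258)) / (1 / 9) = -9 * sqrt(258) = -144.56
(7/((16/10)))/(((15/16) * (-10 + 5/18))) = -12/25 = -0.48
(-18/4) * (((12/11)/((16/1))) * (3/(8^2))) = -0.01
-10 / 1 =-10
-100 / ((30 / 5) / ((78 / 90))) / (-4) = 65 / 18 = 3.61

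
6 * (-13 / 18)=-13 / 3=-4.33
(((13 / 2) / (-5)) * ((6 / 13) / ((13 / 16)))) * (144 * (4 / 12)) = -2304 / 65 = -35.45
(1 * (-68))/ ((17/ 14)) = -56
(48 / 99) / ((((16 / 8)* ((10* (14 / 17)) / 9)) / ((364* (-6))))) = -31824 / 55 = -578.62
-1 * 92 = -92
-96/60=-8/5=-1.60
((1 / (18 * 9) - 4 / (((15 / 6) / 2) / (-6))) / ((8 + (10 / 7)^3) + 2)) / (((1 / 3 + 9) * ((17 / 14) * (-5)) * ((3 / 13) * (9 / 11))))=-0.14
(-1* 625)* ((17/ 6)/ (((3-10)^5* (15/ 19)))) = 0.13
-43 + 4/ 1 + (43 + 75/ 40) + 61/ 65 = 3543/ 520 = 6.81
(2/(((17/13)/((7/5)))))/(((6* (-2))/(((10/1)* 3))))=-91/17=-5.35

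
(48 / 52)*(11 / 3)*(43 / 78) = 946 / 507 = 1.87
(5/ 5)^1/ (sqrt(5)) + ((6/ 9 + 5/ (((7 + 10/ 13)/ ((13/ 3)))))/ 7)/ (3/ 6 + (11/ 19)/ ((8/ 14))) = 26524/ 81305 + sqrt(5)/ 5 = 0.77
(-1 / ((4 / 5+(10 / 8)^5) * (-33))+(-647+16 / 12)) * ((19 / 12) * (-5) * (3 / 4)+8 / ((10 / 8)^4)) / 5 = 343.58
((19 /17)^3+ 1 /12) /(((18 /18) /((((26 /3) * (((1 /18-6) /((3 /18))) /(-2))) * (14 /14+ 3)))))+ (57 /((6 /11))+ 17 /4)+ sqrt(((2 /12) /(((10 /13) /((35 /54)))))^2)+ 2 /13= 42366243989 /41387112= 1023.66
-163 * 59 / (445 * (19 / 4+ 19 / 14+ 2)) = -269276 / 101015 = -2.67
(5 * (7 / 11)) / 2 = 35 / 22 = 1.59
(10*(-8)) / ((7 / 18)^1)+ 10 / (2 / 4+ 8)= -24340 / 119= -204.54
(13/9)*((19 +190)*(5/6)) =13585/54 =251.57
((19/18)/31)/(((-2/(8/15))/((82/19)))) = -164/4185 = -0.04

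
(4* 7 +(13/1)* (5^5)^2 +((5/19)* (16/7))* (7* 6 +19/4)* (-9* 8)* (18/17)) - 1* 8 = 16884483165/133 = 126951001.24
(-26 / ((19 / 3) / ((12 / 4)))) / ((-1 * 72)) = 13 / 76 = 0.17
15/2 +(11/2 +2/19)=249/19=13.11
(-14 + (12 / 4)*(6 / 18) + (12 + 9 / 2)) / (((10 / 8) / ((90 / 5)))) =50.40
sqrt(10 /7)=sqrt(70) /7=1.20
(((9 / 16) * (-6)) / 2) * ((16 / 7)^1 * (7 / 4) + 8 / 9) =-33 / 4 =-8.25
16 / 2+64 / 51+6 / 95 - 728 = -3482014 / 4845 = -718.68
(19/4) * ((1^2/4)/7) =19/112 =0.17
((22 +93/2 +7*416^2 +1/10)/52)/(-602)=-865329/22360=-38.70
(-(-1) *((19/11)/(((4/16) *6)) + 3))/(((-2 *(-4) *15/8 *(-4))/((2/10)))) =-137/9900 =-0.01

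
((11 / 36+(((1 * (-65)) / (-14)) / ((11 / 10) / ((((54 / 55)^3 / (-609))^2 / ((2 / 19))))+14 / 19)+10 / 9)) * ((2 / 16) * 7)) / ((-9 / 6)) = -22973695699979813 / 27798202110975408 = -0.83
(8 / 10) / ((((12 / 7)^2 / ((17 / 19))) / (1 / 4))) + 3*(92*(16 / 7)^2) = 1442.02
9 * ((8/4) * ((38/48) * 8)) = 114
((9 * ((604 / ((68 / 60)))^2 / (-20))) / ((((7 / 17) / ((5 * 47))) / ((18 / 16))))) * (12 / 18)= -6510255525 / 119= -54708029.62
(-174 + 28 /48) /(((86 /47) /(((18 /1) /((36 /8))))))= -97807 /258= -379.10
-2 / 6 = -1 / 3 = -0.33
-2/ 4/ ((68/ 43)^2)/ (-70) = 1849/ 647360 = 0.00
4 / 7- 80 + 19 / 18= -9875 / 126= -78.37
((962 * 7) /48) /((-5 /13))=-43771 /120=-364.76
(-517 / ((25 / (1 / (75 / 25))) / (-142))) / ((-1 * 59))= -73414 / 4425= -16.59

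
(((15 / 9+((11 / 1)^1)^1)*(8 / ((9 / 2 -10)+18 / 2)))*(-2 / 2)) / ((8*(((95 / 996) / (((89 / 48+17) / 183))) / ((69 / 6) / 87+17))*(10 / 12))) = -44783563 / 557235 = -80.37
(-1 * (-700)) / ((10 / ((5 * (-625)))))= -218750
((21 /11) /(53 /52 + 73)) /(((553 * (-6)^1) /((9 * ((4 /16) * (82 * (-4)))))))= 6396 /1114927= 0.01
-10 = -10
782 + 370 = 1152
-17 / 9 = -1.89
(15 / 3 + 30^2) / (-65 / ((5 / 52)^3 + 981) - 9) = -124832598565 / 1250568677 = -99.82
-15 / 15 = -1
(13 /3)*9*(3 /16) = 117 /16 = 7.31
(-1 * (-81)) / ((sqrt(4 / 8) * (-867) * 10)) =-27 * sqrt(2) / 2890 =-0.01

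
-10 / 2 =-5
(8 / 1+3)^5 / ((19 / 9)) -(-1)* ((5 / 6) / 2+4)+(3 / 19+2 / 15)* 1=28990969 / 380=76292.02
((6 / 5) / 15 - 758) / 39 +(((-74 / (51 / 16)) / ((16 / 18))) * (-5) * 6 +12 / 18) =12675934 / 16575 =764.76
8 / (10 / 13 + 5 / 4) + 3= 731 / 105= 6.96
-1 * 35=-35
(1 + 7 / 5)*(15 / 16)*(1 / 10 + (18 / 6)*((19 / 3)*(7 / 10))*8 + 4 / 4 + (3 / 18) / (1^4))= 969 / 4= 242.25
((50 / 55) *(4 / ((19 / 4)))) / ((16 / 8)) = 80 / 209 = 0.38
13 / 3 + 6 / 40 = 269 / 60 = 4.48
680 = 680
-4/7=-0.57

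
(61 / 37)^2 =3721 / 1369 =2.72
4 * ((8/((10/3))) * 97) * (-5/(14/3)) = -6984/7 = -997.71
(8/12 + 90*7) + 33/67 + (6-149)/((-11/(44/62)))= 3990239/6231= 640.39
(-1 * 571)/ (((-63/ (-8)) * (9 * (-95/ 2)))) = 9136/ 53865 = 0.17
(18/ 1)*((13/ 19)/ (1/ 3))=702/ 19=36.95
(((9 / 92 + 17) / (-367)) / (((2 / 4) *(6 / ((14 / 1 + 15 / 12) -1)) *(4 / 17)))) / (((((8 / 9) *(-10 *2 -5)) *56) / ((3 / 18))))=1524237 / 12101017600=0.00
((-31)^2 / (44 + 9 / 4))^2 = 14776336 / 34225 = 431.74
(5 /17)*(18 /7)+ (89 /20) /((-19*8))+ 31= 11477569 /361760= 31.73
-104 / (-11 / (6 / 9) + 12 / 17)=3536 / 537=6.58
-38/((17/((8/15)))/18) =-1824/85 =-21.46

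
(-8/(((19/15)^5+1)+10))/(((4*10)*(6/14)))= -50625/1547032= -0.03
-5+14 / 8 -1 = -17 / 4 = -4.25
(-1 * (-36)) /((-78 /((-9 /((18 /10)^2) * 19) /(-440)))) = -95 /1716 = -0.06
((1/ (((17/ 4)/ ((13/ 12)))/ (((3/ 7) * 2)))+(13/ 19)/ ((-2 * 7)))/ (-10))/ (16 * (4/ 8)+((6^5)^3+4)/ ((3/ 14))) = -2301/ 297664710038991680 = -0.00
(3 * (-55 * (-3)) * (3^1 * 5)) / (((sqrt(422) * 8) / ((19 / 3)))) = 47025 * sqrt(422) / 3376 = 286.14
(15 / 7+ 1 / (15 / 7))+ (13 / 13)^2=379 / 105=3.61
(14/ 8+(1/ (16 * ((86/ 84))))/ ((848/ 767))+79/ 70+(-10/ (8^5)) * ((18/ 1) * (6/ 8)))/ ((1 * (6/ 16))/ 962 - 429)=-3683202833869/ 539342046136320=-0.01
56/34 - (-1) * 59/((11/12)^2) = 147820/2057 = 71.86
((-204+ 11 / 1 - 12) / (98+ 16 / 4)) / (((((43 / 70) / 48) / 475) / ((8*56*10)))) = -244294400000 / 731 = -334192065.66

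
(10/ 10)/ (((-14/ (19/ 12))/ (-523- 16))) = 1463/ 24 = 60.96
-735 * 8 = -5880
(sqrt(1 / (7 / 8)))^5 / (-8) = -16 * sqrt(14) / 343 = -0.17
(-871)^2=758641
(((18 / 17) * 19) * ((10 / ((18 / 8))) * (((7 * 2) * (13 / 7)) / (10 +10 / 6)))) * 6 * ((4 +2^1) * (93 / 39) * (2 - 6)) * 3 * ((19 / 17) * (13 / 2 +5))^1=-5337301248 / 2023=-2638310.06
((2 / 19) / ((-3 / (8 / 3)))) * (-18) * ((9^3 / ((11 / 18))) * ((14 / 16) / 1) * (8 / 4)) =734832 / 209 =3515.94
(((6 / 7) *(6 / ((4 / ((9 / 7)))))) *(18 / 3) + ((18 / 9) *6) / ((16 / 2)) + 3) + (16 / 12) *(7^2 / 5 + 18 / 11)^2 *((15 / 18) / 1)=85239421 / 533610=159.74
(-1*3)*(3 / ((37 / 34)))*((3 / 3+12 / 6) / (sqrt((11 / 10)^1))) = -918*sqrt(110) / 407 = -23.66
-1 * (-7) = 7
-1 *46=-46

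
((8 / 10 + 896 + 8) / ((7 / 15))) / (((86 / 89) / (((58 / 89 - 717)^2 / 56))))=18386447.51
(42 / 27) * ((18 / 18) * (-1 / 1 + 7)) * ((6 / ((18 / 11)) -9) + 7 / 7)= -364 / 9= -40.44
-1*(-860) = 860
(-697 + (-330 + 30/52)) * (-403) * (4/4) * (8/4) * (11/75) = 9100267/75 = 121336.89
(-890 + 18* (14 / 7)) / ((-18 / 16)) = 6832 / 9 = 759.11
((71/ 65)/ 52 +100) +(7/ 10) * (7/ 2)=86588/ 845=102.47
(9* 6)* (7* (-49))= -18522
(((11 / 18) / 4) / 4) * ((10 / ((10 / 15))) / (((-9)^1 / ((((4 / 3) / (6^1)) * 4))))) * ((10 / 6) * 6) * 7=-1925 / 486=-3.96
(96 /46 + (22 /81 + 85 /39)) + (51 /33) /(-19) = 22558840 /5061771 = 4.46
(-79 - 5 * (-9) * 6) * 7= 1337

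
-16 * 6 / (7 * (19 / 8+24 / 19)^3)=-337133568 / 1183786639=-0.28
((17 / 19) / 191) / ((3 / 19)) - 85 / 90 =-3145 / 3438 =-0.91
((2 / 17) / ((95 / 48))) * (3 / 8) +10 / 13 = 16618 / 20995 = 0.79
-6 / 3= -2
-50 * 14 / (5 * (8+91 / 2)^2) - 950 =-10877110 / 11449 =-950.05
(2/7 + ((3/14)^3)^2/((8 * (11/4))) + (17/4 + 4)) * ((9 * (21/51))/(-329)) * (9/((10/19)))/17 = -435210739695/4500042249472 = -0.10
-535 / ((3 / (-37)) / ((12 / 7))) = 79180 / 7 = 11311.43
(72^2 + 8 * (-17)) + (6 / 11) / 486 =5048.00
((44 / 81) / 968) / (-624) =-0.00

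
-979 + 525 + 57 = -397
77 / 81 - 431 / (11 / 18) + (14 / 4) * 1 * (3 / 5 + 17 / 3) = -3040042 / 4455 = -682.39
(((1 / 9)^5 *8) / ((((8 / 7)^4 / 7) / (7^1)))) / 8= 117649 / 241864704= 0.00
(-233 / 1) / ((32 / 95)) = -22135 / 32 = -691.72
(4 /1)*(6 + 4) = 40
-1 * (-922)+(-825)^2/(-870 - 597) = 74661/163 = 458.04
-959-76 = -1035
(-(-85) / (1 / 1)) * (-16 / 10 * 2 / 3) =-272 / 3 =-90.67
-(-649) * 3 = 1947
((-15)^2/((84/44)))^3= 1637071.79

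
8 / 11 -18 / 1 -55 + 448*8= 38629 / 11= 3511.73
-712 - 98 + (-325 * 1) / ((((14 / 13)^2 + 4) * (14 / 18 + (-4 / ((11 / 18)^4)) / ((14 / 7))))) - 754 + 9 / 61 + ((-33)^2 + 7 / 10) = -223153489549503 / 475292062760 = -469.51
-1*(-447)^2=-199809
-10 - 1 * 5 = -15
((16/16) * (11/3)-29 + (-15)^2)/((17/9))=1797/17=105.71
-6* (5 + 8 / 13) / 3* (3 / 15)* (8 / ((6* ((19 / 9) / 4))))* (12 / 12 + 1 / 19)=-28032 / 4693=-5.97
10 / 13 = 0.77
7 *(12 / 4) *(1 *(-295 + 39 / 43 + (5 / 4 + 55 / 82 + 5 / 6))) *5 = -215724845 / 7052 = -30590.59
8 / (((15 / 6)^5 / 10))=512 / 625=0.82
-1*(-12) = 12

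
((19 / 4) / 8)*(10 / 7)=95 / 112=0.85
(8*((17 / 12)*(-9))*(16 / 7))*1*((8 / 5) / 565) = -13056 / 19775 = -0.66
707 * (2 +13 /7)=2727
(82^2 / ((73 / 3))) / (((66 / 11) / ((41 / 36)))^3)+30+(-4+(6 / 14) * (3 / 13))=156144626291 / 5578844544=27.99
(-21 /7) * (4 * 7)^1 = -84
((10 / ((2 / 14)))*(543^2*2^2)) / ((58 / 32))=1320923520 / 29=45549086.90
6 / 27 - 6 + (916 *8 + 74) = 66566 / 9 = 7396.22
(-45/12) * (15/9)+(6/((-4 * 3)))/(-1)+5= -3/4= -0.75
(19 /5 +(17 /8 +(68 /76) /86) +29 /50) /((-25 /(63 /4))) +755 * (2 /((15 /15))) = 24606329129 /16340000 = 1505.90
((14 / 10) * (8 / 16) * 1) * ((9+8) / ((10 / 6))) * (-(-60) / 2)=1071 / 5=214.20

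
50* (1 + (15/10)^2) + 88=501/2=250.50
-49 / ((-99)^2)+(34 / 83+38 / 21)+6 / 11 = 15714313 / 5694381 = 2.76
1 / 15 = 0.07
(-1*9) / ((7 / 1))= -9 / 7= -1.29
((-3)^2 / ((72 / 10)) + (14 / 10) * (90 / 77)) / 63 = 127 / 2772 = 0.05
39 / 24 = 13 / 8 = 1.62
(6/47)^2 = 36/2209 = 0.02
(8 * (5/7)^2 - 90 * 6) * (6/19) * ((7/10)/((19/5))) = -31.18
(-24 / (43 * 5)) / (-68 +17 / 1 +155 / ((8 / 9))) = -64 / 70735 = -0.00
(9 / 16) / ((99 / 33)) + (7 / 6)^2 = 223 / 144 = 1.55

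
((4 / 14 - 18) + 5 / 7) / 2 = -17 / 2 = -8.50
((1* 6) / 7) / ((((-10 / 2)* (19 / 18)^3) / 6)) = -209952 / 240065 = -0.87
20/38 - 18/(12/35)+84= 1217/38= 32.03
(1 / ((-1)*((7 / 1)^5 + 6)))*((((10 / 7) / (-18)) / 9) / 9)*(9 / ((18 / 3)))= 5 / 57197826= 0.00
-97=-97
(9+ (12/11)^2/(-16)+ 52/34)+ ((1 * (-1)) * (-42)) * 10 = 885446/2057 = 430.46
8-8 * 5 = -32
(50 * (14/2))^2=122500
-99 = -99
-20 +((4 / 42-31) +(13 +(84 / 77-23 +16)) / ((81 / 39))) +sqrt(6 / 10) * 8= -32911 / 693 +8 * sqrt(15) / 5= -41.29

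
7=7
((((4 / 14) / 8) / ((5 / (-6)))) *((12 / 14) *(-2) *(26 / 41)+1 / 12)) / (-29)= -0.00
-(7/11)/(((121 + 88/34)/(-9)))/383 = 1071/8851513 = 0.00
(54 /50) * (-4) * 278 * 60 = -72057.60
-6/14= -3/7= -0.43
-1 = -1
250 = 250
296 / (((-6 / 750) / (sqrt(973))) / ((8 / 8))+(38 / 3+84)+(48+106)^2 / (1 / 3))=333000 * sqrt(973) / 694512542837312491+2885489150250000 / 694512542837312491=0.00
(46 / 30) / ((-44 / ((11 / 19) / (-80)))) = 23 / 91200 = 0.00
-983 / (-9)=983 / 9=109.22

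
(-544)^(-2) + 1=295937 / 295936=1.00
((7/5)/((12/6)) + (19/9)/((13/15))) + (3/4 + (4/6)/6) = 9353/2340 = 4.00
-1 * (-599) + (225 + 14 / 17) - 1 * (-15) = 14277 / 17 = 839.82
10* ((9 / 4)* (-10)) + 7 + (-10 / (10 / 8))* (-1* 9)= -146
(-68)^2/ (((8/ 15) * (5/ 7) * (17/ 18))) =12852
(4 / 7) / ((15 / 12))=0.46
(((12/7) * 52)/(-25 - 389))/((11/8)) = -832/5313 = -0.16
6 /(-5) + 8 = 34 /5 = 6.80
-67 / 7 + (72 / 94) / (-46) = -72553 / 7567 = -9.59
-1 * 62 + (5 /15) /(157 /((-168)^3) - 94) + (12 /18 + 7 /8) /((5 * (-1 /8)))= -86205745103 /1337140695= -64.47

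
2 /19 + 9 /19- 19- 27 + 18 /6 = -806 /19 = -42.42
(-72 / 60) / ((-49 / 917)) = 786 / 35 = 22.46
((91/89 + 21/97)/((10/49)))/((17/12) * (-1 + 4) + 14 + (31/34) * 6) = 0.26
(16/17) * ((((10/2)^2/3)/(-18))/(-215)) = 40/19737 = 0.00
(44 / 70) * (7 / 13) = 22 / 65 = 0.34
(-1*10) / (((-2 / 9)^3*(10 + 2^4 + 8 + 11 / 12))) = 10935 / 419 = 26.10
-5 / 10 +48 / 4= 23 / 2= 11.50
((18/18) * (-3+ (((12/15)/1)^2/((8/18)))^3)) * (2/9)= -146/46875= -0.00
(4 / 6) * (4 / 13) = 8 / 39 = 0.21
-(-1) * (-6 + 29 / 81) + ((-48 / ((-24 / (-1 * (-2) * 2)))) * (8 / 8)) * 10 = 6023 / 81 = 74.36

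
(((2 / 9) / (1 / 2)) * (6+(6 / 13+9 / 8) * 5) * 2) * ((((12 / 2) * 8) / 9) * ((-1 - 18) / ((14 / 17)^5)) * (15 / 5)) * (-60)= 18614325270 / 31213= 596364.50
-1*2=-2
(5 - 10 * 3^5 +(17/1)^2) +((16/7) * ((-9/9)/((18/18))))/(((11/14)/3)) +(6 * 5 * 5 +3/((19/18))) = -416304/209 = -1991.89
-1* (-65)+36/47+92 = 7415/47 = 157.77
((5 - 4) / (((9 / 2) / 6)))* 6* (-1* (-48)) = 384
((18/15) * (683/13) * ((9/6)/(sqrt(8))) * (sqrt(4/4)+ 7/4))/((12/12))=67617 * sqrt(2)/1040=91.95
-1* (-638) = 638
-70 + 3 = -67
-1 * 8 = -8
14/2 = 7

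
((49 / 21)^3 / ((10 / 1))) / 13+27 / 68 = 59047 / 119340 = 0.49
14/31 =0.45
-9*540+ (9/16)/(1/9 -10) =-6920721/1424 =-4860.06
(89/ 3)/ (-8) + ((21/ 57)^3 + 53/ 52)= -5647685/ 2140008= -2.64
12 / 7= 1.71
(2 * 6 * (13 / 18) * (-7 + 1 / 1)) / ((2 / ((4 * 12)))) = -1248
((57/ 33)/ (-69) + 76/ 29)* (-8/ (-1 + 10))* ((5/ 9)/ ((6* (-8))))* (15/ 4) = 1428325/ 14263128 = 0.10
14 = 14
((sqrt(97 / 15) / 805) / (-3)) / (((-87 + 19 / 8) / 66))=176 * sqrt(1455) / 8174775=0.00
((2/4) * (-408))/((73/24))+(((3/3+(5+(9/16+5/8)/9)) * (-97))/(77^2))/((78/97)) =-67.19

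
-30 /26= -15 /13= -1.15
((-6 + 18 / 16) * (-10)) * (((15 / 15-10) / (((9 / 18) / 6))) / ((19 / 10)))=-52650 / 19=-2771.05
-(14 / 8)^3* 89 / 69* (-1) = 6.91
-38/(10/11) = -209/5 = -41.80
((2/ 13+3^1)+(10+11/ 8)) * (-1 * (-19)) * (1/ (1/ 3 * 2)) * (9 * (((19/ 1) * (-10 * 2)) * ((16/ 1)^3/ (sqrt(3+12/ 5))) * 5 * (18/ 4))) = -188514777600 * sqrt(15)/ 13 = -56162661089.14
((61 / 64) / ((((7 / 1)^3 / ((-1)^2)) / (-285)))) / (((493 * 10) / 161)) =-0.03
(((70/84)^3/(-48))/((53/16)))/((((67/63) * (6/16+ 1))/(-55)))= 4375/31959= 0.14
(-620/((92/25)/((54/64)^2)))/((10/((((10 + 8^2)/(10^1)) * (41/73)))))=-171413415/3438592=-49.85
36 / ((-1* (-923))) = 36 / 923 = 0.04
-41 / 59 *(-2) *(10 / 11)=820 / 649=1.26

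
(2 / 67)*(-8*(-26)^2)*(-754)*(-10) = -81552640 / 67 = -1217203.58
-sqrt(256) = -16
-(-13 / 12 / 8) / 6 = 0.02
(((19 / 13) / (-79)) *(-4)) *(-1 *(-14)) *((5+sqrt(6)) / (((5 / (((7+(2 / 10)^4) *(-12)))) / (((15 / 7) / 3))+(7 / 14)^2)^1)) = 55872768 *sqrt(6) / 8989331+279363840 / 8989331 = 46.30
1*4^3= 64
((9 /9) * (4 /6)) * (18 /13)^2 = 216 /169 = 1.28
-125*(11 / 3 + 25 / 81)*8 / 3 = -322000 / 243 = -1325.10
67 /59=1.14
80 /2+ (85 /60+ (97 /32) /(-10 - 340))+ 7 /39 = 6055139 /145600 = 41.59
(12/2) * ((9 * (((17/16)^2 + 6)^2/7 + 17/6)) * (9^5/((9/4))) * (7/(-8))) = -820265425083/65536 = -12516257.10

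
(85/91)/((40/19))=323/728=0.44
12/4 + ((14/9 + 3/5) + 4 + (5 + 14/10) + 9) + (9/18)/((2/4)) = 230/9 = 25.56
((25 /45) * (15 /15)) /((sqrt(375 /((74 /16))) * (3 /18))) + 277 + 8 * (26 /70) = sqrt(1110) /90 + 9799 /35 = 280.34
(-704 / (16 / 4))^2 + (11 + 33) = 31020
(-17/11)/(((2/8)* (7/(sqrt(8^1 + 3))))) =-68* sqrt(11)/77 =-2.93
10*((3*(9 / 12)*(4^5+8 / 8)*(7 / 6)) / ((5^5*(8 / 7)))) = 7.53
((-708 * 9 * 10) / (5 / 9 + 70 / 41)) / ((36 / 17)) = -2220642 / 167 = -13297.26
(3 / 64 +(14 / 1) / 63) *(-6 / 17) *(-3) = 155 / 544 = 0.28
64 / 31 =2.06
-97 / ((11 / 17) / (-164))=270436 / 11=24585.09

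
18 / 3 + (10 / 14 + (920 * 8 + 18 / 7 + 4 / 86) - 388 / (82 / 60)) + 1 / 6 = 524660075 / 74046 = 7085.60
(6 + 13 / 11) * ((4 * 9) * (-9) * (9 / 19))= -230364 / 209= -1102.22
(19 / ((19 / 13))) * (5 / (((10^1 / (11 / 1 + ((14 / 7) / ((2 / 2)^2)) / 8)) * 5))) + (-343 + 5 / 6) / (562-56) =84697 / 6072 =13.95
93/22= 4.23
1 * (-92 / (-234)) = 46 / 117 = 0.39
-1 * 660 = -660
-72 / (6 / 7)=-84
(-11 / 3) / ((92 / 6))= -11 / 46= -0.24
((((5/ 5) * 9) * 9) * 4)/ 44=81/ 11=7.36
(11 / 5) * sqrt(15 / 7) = 11 * sqrt(105) / 35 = 3.22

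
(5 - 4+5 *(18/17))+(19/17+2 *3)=228/17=13.41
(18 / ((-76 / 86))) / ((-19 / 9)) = 3483 / 361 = 9.65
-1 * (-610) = 610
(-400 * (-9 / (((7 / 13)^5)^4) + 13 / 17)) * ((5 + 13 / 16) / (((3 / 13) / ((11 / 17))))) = 13974536712.60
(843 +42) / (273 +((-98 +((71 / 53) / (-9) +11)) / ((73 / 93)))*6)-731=-733.25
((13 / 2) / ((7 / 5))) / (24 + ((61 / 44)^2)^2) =24362624 / 145320203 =0.17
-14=-14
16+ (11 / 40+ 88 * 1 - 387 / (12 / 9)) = -7439 / 40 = -185.98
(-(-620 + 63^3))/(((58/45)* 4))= -11224215/232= -48380.24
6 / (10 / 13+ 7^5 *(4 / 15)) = 585 / 437057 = 0.00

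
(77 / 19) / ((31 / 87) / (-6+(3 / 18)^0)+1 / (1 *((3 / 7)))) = 11165 / 6232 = 1.79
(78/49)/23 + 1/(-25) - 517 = -14565652/28175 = -516.97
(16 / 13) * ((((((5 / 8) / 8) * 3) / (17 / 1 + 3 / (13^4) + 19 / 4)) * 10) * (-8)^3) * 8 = -449945600 / 828273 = -543.23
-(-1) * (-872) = -872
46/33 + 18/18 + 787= 26050/33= 789.39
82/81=1.01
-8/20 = -0.40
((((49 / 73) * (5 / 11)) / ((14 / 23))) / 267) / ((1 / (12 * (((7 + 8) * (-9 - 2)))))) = -24150 / 6497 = -3.72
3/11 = 0.27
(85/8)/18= 85/144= 0.59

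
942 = 942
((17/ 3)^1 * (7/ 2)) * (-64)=-3808/ 3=-1269.33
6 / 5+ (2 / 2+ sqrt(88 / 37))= 2 * sqrt(814) / 37+ 11 / 5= 3.74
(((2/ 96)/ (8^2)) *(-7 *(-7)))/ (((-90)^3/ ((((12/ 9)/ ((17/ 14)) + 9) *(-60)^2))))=-5047/ 6345216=-0.00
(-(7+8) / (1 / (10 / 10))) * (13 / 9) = -21.67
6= 6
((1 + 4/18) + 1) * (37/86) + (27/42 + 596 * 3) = 9696047/5418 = 1789.60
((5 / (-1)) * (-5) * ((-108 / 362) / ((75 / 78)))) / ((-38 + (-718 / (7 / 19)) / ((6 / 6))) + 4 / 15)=36855 / 9438788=0.00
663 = 663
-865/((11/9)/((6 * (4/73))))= -186840/803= -232.68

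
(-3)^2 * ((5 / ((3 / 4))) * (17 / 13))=1020 / 13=78.46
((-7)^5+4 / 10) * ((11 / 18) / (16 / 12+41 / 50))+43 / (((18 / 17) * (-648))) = -17969852833 / 3767472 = -4769.74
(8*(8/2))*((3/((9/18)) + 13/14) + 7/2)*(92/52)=53728/91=590.42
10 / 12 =5 / 6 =0.83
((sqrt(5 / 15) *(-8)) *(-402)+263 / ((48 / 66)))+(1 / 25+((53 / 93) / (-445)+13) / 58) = 17373066029 / 48006600+1072 *sqrt(3) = 2218.65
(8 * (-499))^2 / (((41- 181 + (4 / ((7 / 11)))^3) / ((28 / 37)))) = 111303.56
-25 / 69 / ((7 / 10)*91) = -250 / 43953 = -0.01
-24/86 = -12/43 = -0.28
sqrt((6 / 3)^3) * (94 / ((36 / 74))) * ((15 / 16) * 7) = 60865 * sqrt(2) / 24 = 3586.50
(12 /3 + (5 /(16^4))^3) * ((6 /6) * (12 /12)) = 1125899906842749 /281474976710656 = 4.00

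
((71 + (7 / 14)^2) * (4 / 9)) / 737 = 95 / 2211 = 0.04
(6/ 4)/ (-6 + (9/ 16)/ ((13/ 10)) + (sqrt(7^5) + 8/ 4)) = 2756/ 8649851 + 5408 * sqrt(7)/ 1235693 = 0.01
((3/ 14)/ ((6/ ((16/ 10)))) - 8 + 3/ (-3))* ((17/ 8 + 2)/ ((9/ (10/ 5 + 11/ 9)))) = -99847/ 7560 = -13.21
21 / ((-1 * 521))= -21 / 521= -0.04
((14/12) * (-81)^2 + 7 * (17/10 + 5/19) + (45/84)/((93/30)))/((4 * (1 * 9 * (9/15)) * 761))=316168747/677722248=0.47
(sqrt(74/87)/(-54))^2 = 37/126846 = 0.00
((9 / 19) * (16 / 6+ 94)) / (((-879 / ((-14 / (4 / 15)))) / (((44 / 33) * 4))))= 81200 / 5567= 14.59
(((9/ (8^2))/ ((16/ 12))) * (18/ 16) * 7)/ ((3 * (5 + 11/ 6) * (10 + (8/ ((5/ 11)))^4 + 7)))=354375/ 839402359808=0.00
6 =6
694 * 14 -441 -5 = 9270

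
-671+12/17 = -11395/17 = -670.29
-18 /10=-9 /5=-1.80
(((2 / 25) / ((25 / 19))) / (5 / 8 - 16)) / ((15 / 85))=-5168 / 230625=-0.02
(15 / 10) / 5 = 3 / 10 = 0.30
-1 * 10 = -10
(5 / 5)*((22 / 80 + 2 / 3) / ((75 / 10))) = 113 / 900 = 0.13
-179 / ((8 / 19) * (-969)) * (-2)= -179 / 204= -0.88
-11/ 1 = -11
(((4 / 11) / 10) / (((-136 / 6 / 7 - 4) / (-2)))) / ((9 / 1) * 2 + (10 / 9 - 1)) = 189 / 340670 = 0.00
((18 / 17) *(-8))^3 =-2985984 / 4913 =-607.77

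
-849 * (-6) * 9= 45846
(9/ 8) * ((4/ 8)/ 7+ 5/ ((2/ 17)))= 1341/ 28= 47.89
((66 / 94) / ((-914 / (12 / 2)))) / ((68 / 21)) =-2079 / 1460572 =-0.00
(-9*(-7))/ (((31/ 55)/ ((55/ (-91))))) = -27225/ 403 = -67.56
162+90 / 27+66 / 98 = 24403 / 147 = 166.01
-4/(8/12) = -6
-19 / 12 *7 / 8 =-133 / 96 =-1.39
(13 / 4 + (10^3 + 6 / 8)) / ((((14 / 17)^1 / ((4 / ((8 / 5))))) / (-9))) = -192015 / 7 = -27430.71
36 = 36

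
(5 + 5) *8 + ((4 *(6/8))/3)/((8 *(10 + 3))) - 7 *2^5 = -14975/104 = -143.99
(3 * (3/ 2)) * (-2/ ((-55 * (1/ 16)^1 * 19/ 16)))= 2304/ 1045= 2.20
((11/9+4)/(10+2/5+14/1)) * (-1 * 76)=-8930/549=-16.27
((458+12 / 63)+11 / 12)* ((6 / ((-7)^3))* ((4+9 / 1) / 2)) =-501345 / 9604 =-52.20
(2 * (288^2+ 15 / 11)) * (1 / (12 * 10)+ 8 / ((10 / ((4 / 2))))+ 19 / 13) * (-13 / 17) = -1456492937 / 3740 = -389436.61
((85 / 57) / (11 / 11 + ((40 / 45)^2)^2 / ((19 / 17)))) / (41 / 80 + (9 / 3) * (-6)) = -14871600 / 271813109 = -0.05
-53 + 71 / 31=-1572 / 31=-50.71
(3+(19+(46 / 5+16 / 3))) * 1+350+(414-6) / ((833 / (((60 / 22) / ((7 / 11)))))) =1999514 / 5145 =388.63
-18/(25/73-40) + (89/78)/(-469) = 15937031/35301630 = 0.45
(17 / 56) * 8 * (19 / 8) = 323 / 56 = 5.77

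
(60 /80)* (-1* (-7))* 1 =21 /4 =5.25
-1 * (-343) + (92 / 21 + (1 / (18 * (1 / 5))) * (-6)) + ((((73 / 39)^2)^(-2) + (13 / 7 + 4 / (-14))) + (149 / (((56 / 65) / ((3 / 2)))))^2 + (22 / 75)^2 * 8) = 135548909659420828313 / 2003779884960000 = 67646.61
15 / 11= 1.36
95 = 95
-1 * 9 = -9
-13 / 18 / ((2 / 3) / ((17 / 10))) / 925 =-221 / 111000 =-0.00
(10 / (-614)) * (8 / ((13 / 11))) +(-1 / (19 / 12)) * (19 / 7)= -50972 / 27937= -1.82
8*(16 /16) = 8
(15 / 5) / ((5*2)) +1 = 13 / 10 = 1.30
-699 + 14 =-685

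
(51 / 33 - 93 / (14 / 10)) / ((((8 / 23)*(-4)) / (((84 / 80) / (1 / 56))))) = 603267 / 220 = 2742.12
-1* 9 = -9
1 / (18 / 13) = 13 / 18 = 0.72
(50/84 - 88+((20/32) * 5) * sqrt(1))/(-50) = 14159/8400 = 1.69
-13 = -13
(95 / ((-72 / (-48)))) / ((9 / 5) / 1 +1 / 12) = 3800 / 113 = 33.63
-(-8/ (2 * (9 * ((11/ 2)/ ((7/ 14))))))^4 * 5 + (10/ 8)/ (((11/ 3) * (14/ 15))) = 1964783795/ 5379337656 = 0.37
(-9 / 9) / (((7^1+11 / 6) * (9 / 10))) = -20 / 159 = -0.13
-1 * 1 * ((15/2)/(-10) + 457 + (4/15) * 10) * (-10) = 27535/6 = 4589.17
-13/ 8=-1.62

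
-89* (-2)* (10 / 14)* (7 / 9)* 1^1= 98.89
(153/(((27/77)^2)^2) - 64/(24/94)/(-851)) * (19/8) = 9662903069497/402005592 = 24036.74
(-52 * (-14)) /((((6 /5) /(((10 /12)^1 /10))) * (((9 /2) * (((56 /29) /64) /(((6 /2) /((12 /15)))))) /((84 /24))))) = 131950 /27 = 4887.04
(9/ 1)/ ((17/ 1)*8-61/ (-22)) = 198/ 3053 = 0.06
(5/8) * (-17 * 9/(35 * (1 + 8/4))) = -51/56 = -0.91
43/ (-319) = -0.13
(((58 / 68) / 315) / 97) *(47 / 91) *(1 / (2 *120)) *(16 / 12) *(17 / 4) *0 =0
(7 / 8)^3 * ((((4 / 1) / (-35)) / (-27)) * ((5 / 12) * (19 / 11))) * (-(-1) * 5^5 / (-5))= -581875 / 456192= -1.28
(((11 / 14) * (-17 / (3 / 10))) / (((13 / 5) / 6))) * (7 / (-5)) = 1870 / 13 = 143.85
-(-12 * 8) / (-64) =-3 / 2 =-1.50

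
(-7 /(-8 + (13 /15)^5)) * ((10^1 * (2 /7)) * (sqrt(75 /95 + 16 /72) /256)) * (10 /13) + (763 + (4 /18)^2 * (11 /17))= 6328125 * sqrt(3287) /45082100128 + 1050695 /1377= 763.04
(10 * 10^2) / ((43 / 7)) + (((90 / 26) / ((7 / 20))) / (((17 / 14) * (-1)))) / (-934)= 722487700 / 4437901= 162.80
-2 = -2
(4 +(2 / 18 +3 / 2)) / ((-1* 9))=-0.62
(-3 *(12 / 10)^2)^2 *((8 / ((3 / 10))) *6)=373248 / 125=2985.98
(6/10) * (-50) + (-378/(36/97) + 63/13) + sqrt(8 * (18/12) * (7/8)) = -27135/26 + sqrt(42)/2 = -1040.41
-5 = -5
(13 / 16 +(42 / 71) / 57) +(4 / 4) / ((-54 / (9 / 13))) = 681887 / 841776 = 0.81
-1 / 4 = -0.25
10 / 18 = 5 / 9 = 0.56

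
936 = 936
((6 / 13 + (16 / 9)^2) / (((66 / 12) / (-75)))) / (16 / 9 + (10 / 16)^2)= -12204800 / 535821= -22.78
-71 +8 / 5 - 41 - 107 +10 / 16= -8671 / 40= -216.78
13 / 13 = 1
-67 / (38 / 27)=-1809 / 38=-47.61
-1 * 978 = -978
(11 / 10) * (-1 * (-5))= 5.50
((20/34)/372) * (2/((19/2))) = 10/30039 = 0.00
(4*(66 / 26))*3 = 396 / 13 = 30.46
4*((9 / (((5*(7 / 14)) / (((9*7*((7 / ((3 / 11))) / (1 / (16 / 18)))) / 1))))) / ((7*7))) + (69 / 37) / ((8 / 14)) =314991 / 740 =425.66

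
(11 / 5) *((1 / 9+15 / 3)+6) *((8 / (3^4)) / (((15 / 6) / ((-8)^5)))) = -23068672 / 729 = -31644.27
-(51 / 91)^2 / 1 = -2601 / 8281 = -0.31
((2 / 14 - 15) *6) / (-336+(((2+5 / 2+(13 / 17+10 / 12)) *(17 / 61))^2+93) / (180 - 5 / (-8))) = 111016035 / 417783926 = 0.27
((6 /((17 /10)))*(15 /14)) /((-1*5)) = -90 /119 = -0.76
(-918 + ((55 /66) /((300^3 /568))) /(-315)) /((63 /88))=-12882523500781 /10046531250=-1282.29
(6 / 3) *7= 14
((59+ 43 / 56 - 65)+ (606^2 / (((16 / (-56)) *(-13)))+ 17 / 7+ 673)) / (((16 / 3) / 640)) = 1086992385 / 91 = 11944971.26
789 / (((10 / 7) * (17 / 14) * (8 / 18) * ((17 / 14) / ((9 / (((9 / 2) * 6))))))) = 811881 / 2890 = 280.93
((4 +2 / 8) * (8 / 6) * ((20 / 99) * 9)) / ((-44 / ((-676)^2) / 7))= -271900720 / 363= -749037.80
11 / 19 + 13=258 / 19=13.58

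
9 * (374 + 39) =3717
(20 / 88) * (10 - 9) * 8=20 / 11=1.82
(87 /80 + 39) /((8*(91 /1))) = 0.06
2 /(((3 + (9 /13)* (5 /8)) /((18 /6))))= 208 /119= 1.75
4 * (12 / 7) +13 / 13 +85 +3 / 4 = 2621 / 28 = 93.61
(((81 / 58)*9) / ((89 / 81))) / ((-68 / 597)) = -100.43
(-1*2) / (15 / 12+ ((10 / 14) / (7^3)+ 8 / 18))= -172872 / 146641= -1.18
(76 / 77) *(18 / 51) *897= 409032 / 1309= 312.48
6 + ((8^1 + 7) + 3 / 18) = 127 / 6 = 21.17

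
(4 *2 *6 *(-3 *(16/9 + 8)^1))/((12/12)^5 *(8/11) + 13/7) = -108416/199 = -544.80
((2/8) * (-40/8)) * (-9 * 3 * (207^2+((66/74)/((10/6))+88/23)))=1446300.94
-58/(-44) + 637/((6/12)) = 28057/22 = 1275.32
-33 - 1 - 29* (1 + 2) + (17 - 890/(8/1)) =-215.25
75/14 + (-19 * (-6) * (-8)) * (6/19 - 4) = 47115/14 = 3365.36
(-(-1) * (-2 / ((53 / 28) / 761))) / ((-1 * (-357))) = -6088 / 2703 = -2.25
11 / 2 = 5.50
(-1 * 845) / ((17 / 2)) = -1690 / 17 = -99.41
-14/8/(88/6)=-21/176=-0.12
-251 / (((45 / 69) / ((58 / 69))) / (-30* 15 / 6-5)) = 232928 / 9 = 25880.89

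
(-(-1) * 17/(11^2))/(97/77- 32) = -119/26037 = -0.00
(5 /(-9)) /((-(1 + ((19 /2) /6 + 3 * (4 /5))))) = 100 /897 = 0.11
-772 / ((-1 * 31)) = 772 / 31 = 24.90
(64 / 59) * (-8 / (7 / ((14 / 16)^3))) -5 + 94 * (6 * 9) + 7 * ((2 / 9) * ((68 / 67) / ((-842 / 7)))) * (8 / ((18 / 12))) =227818588052 / 44933751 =5070.10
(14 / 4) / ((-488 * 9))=-7 / 8784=-0.00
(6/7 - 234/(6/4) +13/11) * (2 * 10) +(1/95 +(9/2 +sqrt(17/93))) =-44983011/14630 +sqrt(1581)/93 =-3074.28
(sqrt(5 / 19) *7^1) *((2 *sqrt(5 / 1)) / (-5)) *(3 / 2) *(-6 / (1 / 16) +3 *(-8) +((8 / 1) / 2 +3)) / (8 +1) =791 *sqrt(19) / 57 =60.49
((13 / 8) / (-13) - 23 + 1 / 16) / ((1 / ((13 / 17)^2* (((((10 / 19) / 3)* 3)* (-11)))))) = 3429855 / 43928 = 78.08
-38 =-38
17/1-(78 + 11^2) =-182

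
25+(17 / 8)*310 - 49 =2539 / 4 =634.75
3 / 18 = 0.17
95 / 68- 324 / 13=-20797 / 884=-23.53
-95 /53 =-1.79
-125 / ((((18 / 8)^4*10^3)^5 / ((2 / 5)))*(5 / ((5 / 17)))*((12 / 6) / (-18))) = 67108864 / 28032811523975665909423828125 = 0.00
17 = 17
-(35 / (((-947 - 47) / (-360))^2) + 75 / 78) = -5094175 / 917462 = -5.55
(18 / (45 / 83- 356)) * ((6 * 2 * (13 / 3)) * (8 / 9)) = -2.34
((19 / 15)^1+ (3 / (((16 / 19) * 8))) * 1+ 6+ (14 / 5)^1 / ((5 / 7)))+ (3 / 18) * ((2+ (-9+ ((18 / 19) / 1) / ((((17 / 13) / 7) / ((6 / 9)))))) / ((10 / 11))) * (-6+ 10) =27838681 / 3100800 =8.98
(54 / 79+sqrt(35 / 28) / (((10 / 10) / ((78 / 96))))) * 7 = 378 / 79+91 * sqrt(5) / 32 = 11.14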